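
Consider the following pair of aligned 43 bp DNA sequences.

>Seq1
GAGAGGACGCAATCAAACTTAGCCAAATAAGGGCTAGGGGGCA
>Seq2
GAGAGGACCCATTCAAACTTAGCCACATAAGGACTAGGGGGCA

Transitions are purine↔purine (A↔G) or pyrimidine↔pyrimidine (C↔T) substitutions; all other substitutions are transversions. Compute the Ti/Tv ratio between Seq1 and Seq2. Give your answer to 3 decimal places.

0.333

The sequences differ at positions 9 (G/C, transversion), 12 (A/T, transversion), 26 (A/C, transversion), 33 (G/A, transition).
Of the 4 differences, 1 transition and 3 transversions, so Ti/Tv = 1/3 = 0.333.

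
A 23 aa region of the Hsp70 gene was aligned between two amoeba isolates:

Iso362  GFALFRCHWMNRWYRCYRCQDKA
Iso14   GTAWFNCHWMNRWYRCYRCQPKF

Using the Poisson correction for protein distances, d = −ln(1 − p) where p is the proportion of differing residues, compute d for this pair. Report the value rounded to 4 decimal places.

0.2451

The sequences differ at positions 2 (F/T), 4 (L/W), 6 (R/N), 21 (D/P), 23 (A/F).
p = 5/23 = 0.217391.
d = −ln(1 − 0.217391) = −ln(0.782609) = 0.2451.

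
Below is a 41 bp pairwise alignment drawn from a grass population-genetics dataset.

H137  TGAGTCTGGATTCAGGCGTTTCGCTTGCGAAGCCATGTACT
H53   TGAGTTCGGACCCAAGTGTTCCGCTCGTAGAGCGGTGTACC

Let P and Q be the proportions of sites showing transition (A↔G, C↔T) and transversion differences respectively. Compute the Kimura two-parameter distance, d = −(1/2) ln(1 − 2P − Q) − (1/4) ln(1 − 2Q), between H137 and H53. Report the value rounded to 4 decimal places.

Mismatches occur at site 6 (C/T, transition), site 7 (T/C, transition), site 11 (T/C, transition), site 12 (T/C, transition), site 15 (G/A, transition), site 17 (C/T, transition), site 21 (T/C, transition), site 26 (T/C, transition), site 28 (C/T, transition), site 29 (G/A, transition), site 30 (A/G, transition), site 34 (C/G, transversion), site 35 (A/G, transition), site 41 (T/C, transition).
Of the 14 differences, 13 transitions and 1 transversion over 41 sites: P = 13/41 = 0.317073, Q = 1/41 = 0.024390.
d = −0.5·ln(0.341464) − 0.25·ln(0.951220) = −0.5·(-1.074513) − 0.25·(-0.050010) = 0.5498.

0.5498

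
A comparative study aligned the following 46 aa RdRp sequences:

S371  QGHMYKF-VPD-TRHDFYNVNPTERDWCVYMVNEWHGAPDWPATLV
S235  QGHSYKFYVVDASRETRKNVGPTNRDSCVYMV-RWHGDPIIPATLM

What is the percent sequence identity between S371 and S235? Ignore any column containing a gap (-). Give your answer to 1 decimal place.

Excluding the 3 gap columns leaves 43 comparable sites.
Differing sites — 4:M/S; 10:P/V; 13:T/S; 15:H/E; 16:D/T; 17:F/R; 18:Y/K; 21:N/G; 24:E/N; 27:W/S; 34:E/R; 38:A/D; 40:D/I; 41:W/I; 46:V/M.
28 of the 43 comparable sites match, so the percent identity is 28/43 × 100 = 65.1%.

65.1%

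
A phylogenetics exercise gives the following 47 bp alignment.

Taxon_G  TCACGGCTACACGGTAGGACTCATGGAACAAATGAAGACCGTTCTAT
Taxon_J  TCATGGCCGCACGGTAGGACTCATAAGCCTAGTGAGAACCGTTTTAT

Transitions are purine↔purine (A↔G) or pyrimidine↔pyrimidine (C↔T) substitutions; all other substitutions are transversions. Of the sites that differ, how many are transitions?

10

Differing sites — 4:C/T (Ti); 8:T/C (Ti); 9:A/G (Ti); 25:G/A (Ti); 26:G/A (Ti); 27:A/G (Ti); 28:A/C (Tv); 30:A/T (Tv); 32:A/G (Ti); 36:A/G (Ti); 37:G/A (Ti); 44:C/T (Ti).
Of the 12 differences, 10 transitions and 2 transversions, so the answer is 10.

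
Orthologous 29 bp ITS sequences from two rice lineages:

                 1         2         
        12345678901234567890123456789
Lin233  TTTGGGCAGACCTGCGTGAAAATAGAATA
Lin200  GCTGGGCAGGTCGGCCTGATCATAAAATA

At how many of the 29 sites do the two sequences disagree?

Differing sites — 1:T/G; 2:T/C; 10:A/G; 11:C/T; 13:T/G; 16:G/C; 20:A/T; 21:A/C; 25:G/A.
That gives 9 mismatches out of 29 aligned sites, so the Hamming distance is 9.

9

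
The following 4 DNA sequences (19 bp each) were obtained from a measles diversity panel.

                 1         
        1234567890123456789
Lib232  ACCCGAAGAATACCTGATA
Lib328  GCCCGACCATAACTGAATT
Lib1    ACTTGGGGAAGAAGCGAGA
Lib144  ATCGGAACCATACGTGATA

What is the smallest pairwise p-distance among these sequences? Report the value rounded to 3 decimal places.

Pairwise Hamming distances:
  Lib232 vs Lib328: 9
  Lib232 vs Lib1: 9
  Lib232 vs Lib144: 5
  Lib328 vs Lib1: 14
  Lib328 vs Lib144: 11
  Lib1 vs Lib144: 11
The smallest is 5 mismatches, between Lib232 and Lib144; p = 5/19 = 0.263.

0.263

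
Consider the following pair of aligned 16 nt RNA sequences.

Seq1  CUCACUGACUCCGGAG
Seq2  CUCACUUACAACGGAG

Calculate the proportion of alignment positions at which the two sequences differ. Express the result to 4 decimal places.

0.1875

Mismatches occur at site 7 (G/U), site 10 (U/A), site 11 (C/A).
There are 3 differences over 16 sites, so p = 3/16 = 0.1875.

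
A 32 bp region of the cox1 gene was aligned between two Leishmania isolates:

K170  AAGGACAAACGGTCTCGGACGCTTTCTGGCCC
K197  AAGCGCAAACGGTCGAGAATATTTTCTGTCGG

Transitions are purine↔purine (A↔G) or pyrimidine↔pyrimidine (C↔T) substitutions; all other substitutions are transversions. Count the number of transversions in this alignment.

6

Differing sites — 4:G/C (Tv); 5:A/G (Ti); 15:T/G (Tv); 16:C/A (Tv); 18:G/A (Ti); 20:C/T (Ti); 21:G/A (Ti); 22:C/T (Ti); 29:G/T (Tv); 31:C/G (Tv); 32:C/G (Tv).
Of the 11 differences, 5 transitions and 6 transversions, so the answer is 6.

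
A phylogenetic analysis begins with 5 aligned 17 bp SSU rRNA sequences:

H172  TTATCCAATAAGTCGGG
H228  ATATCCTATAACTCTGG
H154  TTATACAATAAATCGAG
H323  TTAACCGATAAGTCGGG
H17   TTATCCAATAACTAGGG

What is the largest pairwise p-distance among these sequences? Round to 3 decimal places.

0.353

Pairwise Hamming distances:
  H172 vs H228: 4
  H172 vs H154: 3
  H172 vs H323: 2
  H172 vs H17: 2
  H228 vs H154: 6
  H228 vs H323: 5
  H228 vs H17: 4
  H154 vs H323: 5
  H154 vs H17: 4
  H323 vs H17: 4
The largest is 6 mismatches, between H228 and H154; p = 6/17 = 0.353.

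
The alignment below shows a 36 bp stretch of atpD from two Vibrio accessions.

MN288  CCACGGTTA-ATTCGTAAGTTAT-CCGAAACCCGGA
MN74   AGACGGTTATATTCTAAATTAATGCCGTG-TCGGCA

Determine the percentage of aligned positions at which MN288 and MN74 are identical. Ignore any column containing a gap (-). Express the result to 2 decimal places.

Excluding the 3 gap columns leaves 33 comparable sites.
Differing sites — 1:C/A; 2:C/G; 15:G/T; 16:T/A; 19:G/T; 21:T/A; 28:A/T; 29:A/G; 31:C/T; 33:C/G; 35:G/C.
22 of the 33 comparable sites match, so the percent identity is 22/33 × 100 = 66.67%.

66.67%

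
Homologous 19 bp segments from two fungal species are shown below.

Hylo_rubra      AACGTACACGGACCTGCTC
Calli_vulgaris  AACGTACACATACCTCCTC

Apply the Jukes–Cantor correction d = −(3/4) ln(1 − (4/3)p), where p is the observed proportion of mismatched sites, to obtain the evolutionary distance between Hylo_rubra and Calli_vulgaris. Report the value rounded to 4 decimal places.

The sequences differ at positions 10 (G/A), 11 (G/T), 16 (G/C).
p = 3/19 = 0.157895.
d = −0.75 · ln(1 − (4/3)·0.157895) = −0.75 · ln(0.789473) = −0.75 · (-0.236390) = 0.1773.

0.1773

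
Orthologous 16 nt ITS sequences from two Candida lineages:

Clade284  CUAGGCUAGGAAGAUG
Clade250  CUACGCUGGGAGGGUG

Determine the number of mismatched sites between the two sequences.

4

Differing sites — 4:G/C; 8:A/G; 12:A/G; 14:A/G.
That gives 4 mismatches out of 16 aligned sites, so the Hamming distance is 4.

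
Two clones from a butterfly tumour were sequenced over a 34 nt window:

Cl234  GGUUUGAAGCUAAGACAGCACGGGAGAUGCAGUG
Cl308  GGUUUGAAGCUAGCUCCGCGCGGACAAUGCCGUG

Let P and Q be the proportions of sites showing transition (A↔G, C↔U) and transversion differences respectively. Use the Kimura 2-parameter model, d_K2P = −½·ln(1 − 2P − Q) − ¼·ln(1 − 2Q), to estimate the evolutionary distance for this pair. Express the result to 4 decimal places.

0.3280

Differing sites — 13:A/G (Ti); 14:G/C (Tv); 15:A/U (Tv); 17:A/C (Tv); 20:A/G (Ti); 24:G/A (Ti); 25:A/C (Tv); 26:G/A (Ti); 31:A/C (Tv).
Of the 9 differences, 4 transitions and 5 transversions over 34 sites: P = 4/34 = 0.117647, Q = 5/34 = 0.147059.
d = −0.5·ln(0.617647) − 0.25·ln(0.705882) = −0.5·(-0.481838) − 0.25·(-0.348307) = 0.3280.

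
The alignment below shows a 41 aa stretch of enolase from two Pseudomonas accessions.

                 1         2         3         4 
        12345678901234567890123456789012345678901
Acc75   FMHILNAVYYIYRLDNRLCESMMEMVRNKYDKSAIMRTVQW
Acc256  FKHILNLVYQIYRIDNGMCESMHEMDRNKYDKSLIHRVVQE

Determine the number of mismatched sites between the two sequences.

Mismatches occur at site 2 (M↔K), site 7 (A↔L), site 10 (Y↔Q), site 14 (L↔I), site 17 (R↔G), site 18 (L↔M), site 23 (M↔H), site 26 (V↔D), site 34 (A↔L), site 36 (M↔H), site 38 (T↔V), site 41 (W↔E).
That gives 12 mismatches out of 41 aligned sites, so the Hamming distance is 12.

12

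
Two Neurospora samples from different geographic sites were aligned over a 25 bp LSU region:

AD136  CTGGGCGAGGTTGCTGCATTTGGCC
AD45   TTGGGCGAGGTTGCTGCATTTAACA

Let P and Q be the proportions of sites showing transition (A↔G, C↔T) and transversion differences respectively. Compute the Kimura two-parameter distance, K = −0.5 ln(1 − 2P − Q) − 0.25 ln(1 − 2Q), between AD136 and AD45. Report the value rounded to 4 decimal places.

Differing sites — 1:C/T (Ti); 22:G/A (Ti); 23:G/A (Ti); 25:C/A (Tv).
Of the 4 differences, 3 transitions and 1 transversion over 25 sites: P = 3/25 = 0.120000, Q = 1/25 = 0.040000.
d = −0.5·ln(0.720000) − 0.25·ln(0.920000) = −0.5·(-0.328504) − 0.25·(-0.083382) = 0.1851.

0.1851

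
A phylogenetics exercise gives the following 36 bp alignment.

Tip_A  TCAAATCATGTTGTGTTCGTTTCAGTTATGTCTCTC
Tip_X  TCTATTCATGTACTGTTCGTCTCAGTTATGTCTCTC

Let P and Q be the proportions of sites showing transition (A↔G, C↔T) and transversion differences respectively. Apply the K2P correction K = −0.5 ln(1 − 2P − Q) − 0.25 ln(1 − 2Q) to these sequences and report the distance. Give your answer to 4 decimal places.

The sequences differ at positions 3 (A/T, transversion), 5 (A/T, transversion), 12 (T/A, transversion), 13 (G/C, transversion), 21 (T/C, transition).
Of the 5 differences, 1 transition and 4 transversions over 36 sites: P = 1/36 = 0.027778, Q = 4/36 = 0.111111.
d = −0.5·ln(0.833333) − 0.25·ln(0.777778) = −0.5·(-0.182322) − 0.25·(-0.251314) = 0.1540.

0.1540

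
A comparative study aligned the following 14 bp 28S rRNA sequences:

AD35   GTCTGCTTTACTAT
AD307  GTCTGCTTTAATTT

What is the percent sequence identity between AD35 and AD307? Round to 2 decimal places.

The sequences differ at positions 11 (C/A), 13 (A/T).
12 of the 14 sites match, so the percent identity is 12/14 × 100 = 85.71%.

85.71%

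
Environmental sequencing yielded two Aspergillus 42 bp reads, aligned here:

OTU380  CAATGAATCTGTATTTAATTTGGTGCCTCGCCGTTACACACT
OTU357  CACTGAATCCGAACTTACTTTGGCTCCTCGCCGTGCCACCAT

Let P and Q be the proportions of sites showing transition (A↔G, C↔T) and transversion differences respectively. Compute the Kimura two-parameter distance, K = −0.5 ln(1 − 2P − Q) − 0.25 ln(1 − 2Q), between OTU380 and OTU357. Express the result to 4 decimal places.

0.3226

Differing sites — 3:A/C (Tv); 10:T/C (Ti); 12:T/A (Tv); 14:T/C (Ti); 18:A/C (Tv); 24:T/C (Ti); 25:G/T (Tv); 35:T/G (Tv); 36:A/C (Tv); 40:A/C (Tv); 41:C/A (Tv).
Of the 11 differences, 3 transitions and 8 transversions over 42 sites: P = 3/42 = 0.071429, Q = 8/42 = 0.190476.
d = −0.5·ln(0.666666) − 0.25·ln(0.619048) = −0.5·(-0.405466) − 0.25·(-0.479572) = 0.3226.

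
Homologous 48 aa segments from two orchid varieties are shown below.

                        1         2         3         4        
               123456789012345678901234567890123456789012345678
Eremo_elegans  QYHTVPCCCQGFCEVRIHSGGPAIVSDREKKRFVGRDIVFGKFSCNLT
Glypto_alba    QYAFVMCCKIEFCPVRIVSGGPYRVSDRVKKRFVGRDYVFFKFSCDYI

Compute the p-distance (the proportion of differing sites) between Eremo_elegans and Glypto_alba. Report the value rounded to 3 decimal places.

0.333

Mismatches occur at site 3 (H→A), site 4 (T→F), site 6 (P→M), site 9 (C→K), site 10 (Q→I), site 11 (G→E), site 14 (E→P), site 18 (H→V), site 23 (A→Y), site 24 (I→R), site 29 (E→V), site 38 (I→Y), site 41 (G→F), site 46 (N→D), site 47 (L→Y), site 48 (T→I).
There are 16 differences over 48 sites, so p = 16/48 = 0.333.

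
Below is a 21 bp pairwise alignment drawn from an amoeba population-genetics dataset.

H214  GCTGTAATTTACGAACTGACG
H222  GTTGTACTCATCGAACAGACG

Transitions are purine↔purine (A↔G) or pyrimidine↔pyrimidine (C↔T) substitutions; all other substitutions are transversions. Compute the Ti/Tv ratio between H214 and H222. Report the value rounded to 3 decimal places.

0.500

Differing sites — 2:C/T (Ti); 7:A/C (Tv); 9:T/C (Ti); 10:T/A (Tv); 11:A/T (Tv); 17:T/A (Tv).
Of the 6 differences, 2 transitions and 4 transversions, so Ti/Tv = 2/4 = 0.500.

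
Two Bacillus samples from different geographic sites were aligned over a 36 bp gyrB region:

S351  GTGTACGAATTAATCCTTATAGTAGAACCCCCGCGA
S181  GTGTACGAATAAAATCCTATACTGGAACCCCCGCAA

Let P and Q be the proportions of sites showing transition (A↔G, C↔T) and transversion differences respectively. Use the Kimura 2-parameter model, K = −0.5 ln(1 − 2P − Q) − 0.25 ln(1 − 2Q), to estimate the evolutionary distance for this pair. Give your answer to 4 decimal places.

The sequences differ at positions 11 (T/A, transversion), 14 (T/A, transversion), 15 (C/T, transition), 17 (T/C, transition), 22 (G/C, transversion), 24 (A/G, transition), 35 (G/A, transition).
Of the 7 differences, 4 transitions and 3 transversions over 36 sites: P = 4/36 = 0.111111, Q = 3/36 = 0.083333.
d = −0.5·ln(0.694445) − 0.25·ln(0.833334) = −0.5·(-0.364642) − 0.25·(-0.182321) = 0.2279.

0.2279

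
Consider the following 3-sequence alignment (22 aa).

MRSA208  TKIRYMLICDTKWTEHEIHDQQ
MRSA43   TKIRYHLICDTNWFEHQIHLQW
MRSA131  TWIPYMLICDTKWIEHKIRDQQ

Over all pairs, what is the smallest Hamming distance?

5

Pairwise Hamming distances:
  MRSA208 vs MRSA43: 6
  MRSA208 vs MRSA131: 5
  MRSA43 vs MRSA131: 9
The smallest is 5, between MRSA208 and MRSA131.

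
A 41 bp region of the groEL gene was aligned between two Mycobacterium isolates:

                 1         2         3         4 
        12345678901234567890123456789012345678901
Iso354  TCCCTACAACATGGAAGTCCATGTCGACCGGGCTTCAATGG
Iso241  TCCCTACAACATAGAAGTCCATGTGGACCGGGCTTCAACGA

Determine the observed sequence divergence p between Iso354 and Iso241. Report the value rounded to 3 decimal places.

0.098

Mismatches occur at site 13 (G→A), site 25 (C→G), site 39 (T→C), site 41 (G→A).
There are 4 differences over 41 sites, so p = 4/41 = 0.098.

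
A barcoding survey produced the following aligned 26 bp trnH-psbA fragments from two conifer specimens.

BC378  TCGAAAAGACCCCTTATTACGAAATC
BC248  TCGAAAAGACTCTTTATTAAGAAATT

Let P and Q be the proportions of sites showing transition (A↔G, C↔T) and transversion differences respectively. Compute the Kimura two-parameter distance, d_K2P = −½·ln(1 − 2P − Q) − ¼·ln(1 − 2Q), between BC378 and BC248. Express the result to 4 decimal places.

Differing sites — 11:C/T (Ti); 13:C/T (Ti); 20:C/A (Tv); 26:C/T (Ti).
Of the 4 differences, 3 transitions and 1 transversion over 26 sites: P = 3/26 = 0.115385, Q = 1/26 = 0.038462.
d = −0.5·ln(0.730768) − 0.25·ln(0.923076) = −0.5·(-0.313659) − 0.25·(-0.080044) = 0.1768.

0.1768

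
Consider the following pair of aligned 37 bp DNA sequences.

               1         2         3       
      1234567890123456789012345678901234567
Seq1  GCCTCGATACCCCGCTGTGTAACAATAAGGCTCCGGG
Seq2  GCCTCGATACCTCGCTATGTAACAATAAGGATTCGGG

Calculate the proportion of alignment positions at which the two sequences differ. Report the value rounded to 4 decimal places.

Mismatches occur at site 12 (C/T), site 17 (G/A), site 31 (C/A), site 33 (C/T).
There are 4 differences over 37 sites, so p = 4/37 = 0.1081.

0.1081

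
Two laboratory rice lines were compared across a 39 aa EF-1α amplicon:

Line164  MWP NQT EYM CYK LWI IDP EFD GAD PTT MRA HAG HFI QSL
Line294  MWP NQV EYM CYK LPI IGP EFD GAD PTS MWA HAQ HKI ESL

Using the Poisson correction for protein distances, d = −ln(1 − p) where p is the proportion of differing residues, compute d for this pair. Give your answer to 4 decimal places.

Differing sites — 6:T/V; 14:W/P; 17:D/G; 27:T/S; 29:R/W; 33:G/Q; 35:F/K; 37:Q/E.
p = 8/39 = 0.205128.
d = −ln(1 − 0.205128) = −ln(0.794872) = 0.2296.

0.2296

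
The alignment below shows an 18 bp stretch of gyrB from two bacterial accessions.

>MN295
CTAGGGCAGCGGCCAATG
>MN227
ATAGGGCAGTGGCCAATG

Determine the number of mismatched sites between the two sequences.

2

The sequences differ at positions 1 (C/A), 10 (C/T).
That gives 2 mismatches out of 18 aligned sites, so the Hamming distance is 2.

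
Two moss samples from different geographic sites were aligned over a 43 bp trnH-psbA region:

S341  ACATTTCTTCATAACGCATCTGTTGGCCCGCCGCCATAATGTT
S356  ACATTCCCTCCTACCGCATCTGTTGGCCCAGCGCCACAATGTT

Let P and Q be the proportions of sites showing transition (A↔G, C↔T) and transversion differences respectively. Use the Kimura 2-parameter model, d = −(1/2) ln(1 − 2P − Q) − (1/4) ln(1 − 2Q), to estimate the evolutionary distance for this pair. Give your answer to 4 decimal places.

0.1853

Mismatches occur at site 6 (T→C, transition), site 8 (T→C, transition), site 11 (A→C, transversion), site 14 (A→C, transversion), site 30 (G→A, transition), site 31 (C→G, transversion), site 37 (T→C, transition).
Of the 7 differences, 4 transitions and 3 transversions over 43 sites: P = 4/43 = 0.093023, Q = 3/43 = 0.069767.
d = −0.5·ln(0.744187) − 0.25·ln(0.860466) = −0.5·(-0.295463) − 0.25·(-0.150281) = 0.1853.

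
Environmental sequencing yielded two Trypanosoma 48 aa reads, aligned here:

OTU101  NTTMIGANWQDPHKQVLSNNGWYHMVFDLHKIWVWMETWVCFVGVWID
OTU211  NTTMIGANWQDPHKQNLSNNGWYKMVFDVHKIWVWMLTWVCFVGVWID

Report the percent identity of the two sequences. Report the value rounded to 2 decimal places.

Mismatches occur at site 16 (V/N), site 24 (H/K), site 29 (L/V), site 37 (E/L).
44 of the 48 sites match, so the percent identity is 44/48 × 100 = 91.67%.

91.67%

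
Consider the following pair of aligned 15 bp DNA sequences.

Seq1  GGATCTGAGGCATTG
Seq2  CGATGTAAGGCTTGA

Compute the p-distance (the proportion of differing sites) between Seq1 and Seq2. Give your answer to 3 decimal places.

0.400

Mismatches occur at site 1 (G/C), site 5 (C/G), site 7 (G/A), site 12 (A/T), site 14 (T/G), site 15 (G/A).
There are 6 differences over 15 sites, so p = 6/15 = 0.400.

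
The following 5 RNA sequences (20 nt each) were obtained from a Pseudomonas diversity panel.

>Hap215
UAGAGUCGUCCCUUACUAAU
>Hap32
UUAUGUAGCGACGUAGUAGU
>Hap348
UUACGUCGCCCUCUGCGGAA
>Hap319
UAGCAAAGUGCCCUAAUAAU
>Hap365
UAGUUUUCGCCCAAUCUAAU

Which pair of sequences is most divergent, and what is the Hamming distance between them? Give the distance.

Pairwise Hamming distances:
  Hap215 vs Hap32: 10
  Hap215 vs Hap348: 10
  Hap215 vs Hap319: 7
  Hap215 vs Hap365: 8
  Hap32 vs Hap348: 12
  Hap32 vs Hap319: 10
  Hap32 vs Hap365: 13
  Hap348 vs Hap319: 13
  Hap348 vs Hap365: 14
  Hap319 vs Hap365: 11
The largest is 14, between Hap348 and Hap365.

14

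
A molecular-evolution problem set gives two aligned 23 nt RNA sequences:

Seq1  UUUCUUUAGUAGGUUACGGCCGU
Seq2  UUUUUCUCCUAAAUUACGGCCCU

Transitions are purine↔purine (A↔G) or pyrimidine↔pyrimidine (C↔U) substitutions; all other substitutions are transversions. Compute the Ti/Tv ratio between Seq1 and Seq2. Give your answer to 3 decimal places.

Mismatches occur at site 4 (C/U, transition), site 6 (U/C, transition), site 8 (A/C, transversion), site 9 (G/C, transversion), site 12 (G/A, transition), site 13 (G/A, transition), site 22 (G/C, transversion).
Of the 7 differences, 4 transitions and 3 transversions, so Ti/Tv = 4/3 = 1.333.

1.333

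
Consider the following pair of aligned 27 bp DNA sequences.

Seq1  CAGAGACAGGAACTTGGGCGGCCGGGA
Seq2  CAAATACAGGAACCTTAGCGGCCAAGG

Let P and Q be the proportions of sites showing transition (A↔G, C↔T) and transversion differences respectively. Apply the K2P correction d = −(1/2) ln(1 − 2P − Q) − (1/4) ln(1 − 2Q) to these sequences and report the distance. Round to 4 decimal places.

0.4055

The sequences differ at positions 3 (G/A, transition), 5 (G/T, transversion), 14 (T/C, transition), 16 (G/T, transversion), 17 (G/A, transition), 24 (G/A, transition), 25 (G/A, transition), 27 (A/G, transition).
Of the 8 differences, 6 transitions and 2 transversions over 27 sites: P = 6/27 = 0.222222, Q = 2/27 = 0.074074.
d = −0.5·ln(0.481482) − 0.25·ln(0.851852) = −0.5·(-0.730886) − 0.25·(-0.160342) = 0.4055.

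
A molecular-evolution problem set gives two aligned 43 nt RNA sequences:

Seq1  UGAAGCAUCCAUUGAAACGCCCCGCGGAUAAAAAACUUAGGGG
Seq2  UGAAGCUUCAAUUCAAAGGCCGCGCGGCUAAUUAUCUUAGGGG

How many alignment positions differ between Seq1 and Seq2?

Mismatches occur at site 7 (A/U), site 10 (C/A), site 14 (G/C), site 18 (C/G), site 22 (C/G), site 28 (A/C), site 32 (A/U), site 33 (A/U), site 35 (A/U).
That gives 9 mismatches out of 43 aligned sites, so the Hamming distance is 9.

9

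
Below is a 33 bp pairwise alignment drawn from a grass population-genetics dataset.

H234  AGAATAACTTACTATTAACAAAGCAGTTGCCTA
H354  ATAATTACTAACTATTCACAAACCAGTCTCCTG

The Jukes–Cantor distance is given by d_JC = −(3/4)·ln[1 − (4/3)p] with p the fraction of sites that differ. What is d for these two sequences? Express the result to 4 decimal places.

0.2928

Differing sites — 2:G/T; 6:A/T; 10:T/A; 17:A/C; 23:G/C; 28:T/C; 29:G/T; 33:A/G.
p = 8/33 = 0.242424.
d = −0.75 · ln(1 − (4/3)·0.242424) = −0.75 · ln(0.676768) = −0.75 · (-0.390427) = 0.2928.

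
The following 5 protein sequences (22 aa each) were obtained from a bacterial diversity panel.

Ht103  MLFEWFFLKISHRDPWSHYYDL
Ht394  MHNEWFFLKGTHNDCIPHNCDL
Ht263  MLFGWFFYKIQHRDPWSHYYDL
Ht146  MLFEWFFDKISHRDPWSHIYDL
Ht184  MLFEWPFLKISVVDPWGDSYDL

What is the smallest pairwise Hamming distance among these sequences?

Pairwise Hamming distances:
  Ht103 vs Ht394: 10
  Ht103 vs Ht263: 3
  Ht103 vs Ht146: 2
  Ht103 vs Ht184: 6
  Ht394 vs Ht263: 12
  Ht394 vs Ht146: 11
  Ht394 vs Ht184: 13
  Ht263 vs Ht146: 4
  Ht263 vs Ht184: 9
  Ht146 vs Ht184: 7
The smallest is 2, between Ht103 and Ht146.

2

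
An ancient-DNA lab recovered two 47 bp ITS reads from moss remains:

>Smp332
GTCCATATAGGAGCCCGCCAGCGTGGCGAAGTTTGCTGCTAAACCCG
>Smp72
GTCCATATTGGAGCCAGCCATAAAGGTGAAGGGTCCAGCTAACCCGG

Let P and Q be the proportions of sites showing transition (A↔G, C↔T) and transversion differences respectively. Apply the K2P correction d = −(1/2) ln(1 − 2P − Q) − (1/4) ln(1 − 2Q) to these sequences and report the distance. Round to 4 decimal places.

0.3500

The sequences differ at positions 9 (A/T, transversion), 16 (C/A, transversion), 21 (G/T, transversion), 22 (C/A, transversion), 23 (G/A, transition), 24 (T/A, transversion), 27 (C/T, transition), 32 (T/G, transversion), 33 (T/G, transversion), 35 (G/C, transversion), 37 (T/A, transversion), 43 (A/C, transversion), 46 (C/G, transversion).
Of the 13 differences, 2 transitions and 11 transversions over 47 sites: P = 2/47 = 0.042553, Q = 11/47 = 0.234043.
d = −0.5·ln(0.680851) − 0.25·ln(0.531914) = −0.5·(-0.384412) − 0.25·(-0.631273) = 0.3500.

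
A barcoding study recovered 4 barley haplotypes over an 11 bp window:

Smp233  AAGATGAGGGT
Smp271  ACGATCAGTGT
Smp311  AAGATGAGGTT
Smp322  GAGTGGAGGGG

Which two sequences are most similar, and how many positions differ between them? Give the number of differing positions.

Pairwise Hamming distances:
  Smp233 vs Smp271: 3
  Smp233 vs Smp311: 1
  Smp233 vs Smp322: 4
  Smp271 vs Smp311: 4
  Smp271 vs Smp322: 7
  Smp311 vs Smp322: 5
The smallest is 1, between Smp233 and Smp311.

1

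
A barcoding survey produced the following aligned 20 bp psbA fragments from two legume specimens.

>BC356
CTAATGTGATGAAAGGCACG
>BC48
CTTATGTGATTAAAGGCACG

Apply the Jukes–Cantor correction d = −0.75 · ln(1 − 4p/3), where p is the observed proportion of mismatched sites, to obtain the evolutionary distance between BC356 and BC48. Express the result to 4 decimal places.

0.1073

Mismatches occur at site 3 (A→T), site 11 (G→T).
p = 2/20 = 0.100000.
d = −0.75 · ln(1 − (4/3)·0.100000) = −0.75 · ln(0.866667) = −0.75 · (-0.143100) = 0.1073.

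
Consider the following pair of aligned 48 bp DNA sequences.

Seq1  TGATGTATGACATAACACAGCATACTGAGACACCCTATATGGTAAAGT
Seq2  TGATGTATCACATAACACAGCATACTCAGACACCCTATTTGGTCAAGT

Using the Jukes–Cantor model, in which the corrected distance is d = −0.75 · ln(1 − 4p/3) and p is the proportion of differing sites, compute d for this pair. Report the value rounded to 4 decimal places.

0.0883

Differing sites — 9:G/C; 27:G/C; 39:A/T; 44:A/C.
p = 4/48 = 0.083333.
d = −0.75 · ln(1 − (4/3)·0.083333) = −0.75 · ln(0.888889) = −0.75 · (-0.117783) = 0.0883.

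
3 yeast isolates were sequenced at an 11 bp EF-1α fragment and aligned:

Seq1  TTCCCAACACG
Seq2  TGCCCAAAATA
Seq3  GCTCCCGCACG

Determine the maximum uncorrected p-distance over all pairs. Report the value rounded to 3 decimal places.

0.727

Pairwise Hamming distances:
  Seq1 vs Seq2: 4
  Seq1 vs Seq3: 5
  Seq2 vs Seq3: 8
The largest is 8 mismatches, between Seq2 and Seq3; p = 8/11 = 0.727.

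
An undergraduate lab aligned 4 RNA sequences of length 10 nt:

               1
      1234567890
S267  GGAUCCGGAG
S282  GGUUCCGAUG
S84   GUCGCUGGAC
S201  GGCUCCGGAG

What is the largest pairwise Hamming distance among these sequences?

Pairwise Hamming distances:
  S267 vs S282: 3
  S267 vs S84: 5
  S267 vs S201: 1
  S282 vs S84: 7
  S282 vs S201: 3
  S84 vs S201: 4
The largest is 7, between S282 and S84.

7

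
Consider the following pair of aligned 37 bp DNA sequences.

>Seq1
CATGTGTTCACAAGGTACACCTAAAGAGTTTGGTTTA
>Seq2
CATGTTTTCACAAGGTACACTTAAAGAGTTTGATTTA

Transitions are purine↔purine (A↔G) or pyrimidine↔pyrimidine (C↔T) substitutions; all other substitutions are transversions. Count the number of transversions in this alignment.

Differing sites — 6:G/T (Tv); 21:C/T (Ti); 33:G/A (Ti).
Of the 3 differences, 2 transitions and 1 transversion, so the answer is 1.

1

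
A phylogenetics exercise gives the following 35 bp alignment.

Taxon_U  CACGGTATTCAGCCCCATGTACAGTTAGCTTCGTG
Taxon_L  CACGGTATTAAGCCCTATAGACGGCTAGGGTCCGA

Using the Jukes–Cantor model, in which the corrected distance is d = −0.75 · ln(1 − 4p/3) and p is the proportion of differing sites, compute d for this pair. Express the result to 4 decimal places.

0.4073

The sequences differ at positions 10 (C/A), 16 (C/T), 19 (G/A), 20 (T/G), 23 (A/G), 25 (T/C), 29 (C/G), 30 (T/G), 33 (G/C), 34 (T/G), 35 (G/A).
p = 11/35 = 0.314286.
d = −0.75 · ln(1 − (4/3)·0.314286) = −0.75 · ln(0.580952) = −0.75 · (-0.543087) = 0.4073.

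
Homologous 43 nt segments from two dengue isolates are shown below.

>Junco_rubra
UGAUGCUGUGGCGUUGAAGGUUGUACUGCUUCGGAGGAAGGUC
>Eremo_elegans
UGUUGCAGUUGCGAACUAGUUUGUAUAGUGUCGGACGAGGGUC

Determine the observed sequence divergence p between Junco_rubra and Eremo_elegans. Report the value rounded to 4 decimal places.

0.3256

The sequences differ at positions 3 (A/U), 7 (U/A), 10 (G/U), 14 (U/A), 15 (U/A), 16 (G/C), 17 (A/U), 20 (G/U), 26 (C/U), 27 (U/A), 29 (C/U), 30 (U/G), 36 (G/C), 39 (A/G).
There are 14 differences over 43 sites, so p = 14/43 = 0.3256.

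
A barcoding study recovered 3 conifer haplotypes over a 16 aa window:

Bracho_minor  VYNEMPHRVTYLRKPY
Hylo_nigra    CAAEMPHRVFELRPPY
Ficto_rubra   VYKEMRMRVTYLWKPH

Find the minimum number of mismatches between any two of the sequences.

5

Pairwise Hamming distances:
  Bracho_minor vs Hylo_nigra: 6
  Bracho_minor vs Ficto_rubra: 5
  Hylo_nigra vs Ficto_rubra: 10
The smallest is 5, between Bracho_minor and Ficto_rubra.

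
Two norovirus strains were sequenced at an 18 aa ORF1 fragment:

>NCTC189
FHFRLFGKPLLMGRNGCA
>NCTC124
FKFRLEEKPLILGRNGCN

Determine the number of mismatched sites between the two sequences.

The sequences differ at positions 2 (H/K), 6 (F/E), 7 (G/E), 11 (L/I), 12 (M/L), 18 (A/N).
That gives 6 mismatches out of 18 aligned sites, so the Hamming distance is 6.

6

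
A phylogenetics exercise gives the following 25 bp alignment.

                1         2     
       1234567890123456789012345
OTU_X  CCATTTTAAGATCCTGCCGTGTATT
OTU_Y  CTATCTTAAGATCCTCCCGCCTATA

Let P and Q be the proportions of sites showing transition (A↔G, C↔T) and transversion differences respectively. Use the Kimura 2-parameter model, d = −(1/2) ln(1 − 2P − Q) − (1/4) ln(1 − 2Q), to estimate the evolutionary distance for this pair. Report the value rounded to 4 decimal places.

Differing sites — 2:C/T (Ti); 5:T/C (Ti); 16:G/C (Tv); 20:T/C (Ti); 21:G/C (Tv); 25:T/A (Tv).
Of the 6 differences, 3 transitions and 3 transversions over 25 sites: P = 3/25 = 0.120000, Q = 3/25 = 0.120000.
d = −0.5·ln(0.640000) − 0.25·ln(0.760000) = −0.5·(-0.446287) − 0.25·(-0.274437) = 0.2918.

0.2918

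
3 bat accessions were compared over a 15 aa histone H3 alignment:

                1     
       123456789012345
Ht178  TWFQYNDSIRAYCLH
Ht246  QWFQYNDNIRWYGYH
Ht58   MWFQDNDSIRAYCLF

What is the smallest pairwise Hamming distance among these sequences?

Pairwise Hamming distances:
  Ht178 vs Ht246: 5
  Ht178 vs Ht58: 3
  Ht246 vs Ht58: 7
The smallest is 3, between Ht178 and Ht58.

3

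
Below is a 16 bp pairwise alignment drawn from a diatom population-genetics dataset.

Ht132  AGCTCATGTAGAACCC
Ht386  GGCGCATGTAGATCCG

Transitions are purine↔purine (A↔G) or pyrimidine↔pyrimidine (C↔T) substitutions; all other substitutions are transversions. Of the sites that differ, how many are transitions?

The sequences differ at positions 1 (A/G, transition), 4 (T/G, transversion), 13 (A/T, transversion), 16 (C/G, transversion).
Of the 4 differences, 1 transition and 3 transversions, so the answer is 1.

1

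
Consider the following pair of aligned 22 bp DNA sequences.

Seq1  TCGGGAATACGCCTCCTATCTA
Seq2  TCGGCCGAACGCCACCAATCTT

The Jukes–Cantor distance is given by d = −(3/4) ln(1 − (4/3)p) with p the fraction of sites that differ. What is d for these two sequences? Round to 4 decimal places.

0.4141

The sequences differ at positions 5 (G/C), 6 (A/C), 7 (A/G), 8 (T/A), 14 (T/A), 17 (T/A), 22 (A/T).
p = 7/22 = 0.318182.
d = −0.75 · ln(1 − (4/3)·0.318182) = −0.75 · ln(0.575757) = −0.75 · (-0.552070) = 0.4141.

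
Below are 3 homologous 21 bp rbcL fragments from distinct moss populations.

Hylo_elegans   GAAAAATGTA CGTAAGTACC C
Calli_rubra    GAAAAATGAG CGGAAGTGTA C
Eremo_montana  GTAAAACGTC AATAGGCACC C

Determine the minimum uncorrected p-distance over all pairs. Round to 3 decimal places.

0.286

Pairwise Hamming distances:
  Hylo_elegans vs Calli_rubra: 6
  Hylo_elegans vs Eremo_montana: 7
  Calli_rubra vs Eremo_montana: 12
The smallest is 6 mismatches, between Hylo_elegans and Calli_rubra; p = 6/21 = 0.286.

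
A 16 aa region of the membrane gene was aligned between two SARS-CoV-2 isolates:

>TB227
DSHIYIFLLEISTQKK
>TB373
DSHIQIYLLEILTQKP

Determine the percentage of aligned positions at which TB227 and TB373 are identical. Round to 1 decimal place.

Differing sites — 5:Y/Q; 7:F/Y; 12:S/L; 16:K/P.
12 of the 16 sites match, so the percent identity is 12/16 × 100 = 75.0%.

75.0%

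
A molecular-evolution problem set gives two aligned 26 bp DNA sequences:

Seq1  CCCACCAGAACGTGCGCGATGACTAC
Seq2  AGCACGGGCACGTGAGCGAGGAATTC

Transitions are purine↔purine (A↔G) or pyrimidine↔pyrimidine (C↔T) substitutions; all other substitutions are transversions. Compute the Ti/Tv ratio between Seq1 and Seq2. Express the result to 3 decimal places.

Mismatches occur at site 1 (C↔A, transversion), site 2 (C↔G, transversion), site 6 (C↔G, transversion), site 7 (A↔G, transition), site 9 (A↔C, transversion), site 15 (C↔A, transversion), site 20 (T↔G, transversion), site 23 (C↔A, transversion), site 25 (A↔T, transversion).
Of the 9 differences, 1 transition and 8 transversions, so Ti/Tv = 1/8 = 0.125.

0.125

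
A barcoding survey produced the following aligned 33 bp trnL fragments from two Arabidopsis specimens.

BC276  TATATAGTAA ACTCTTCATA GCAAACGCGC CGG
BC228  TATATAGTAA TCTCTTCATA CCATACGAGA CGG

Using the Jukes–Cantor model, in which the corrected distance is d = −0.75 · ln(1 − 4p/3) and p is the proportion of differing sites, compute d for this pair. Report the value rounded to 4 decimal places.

Differing sites — 11:A/T; 21:G/C; 24:A/T; 28:C/A; 30:C/A.
p = 5/33 = 0.151515.
d = −0.75 · ln(1 − (4/3)·0.151515) = −0.75 · ln(0.797980) = −0.75 · (-0.225672) = 0.1693.

0.1693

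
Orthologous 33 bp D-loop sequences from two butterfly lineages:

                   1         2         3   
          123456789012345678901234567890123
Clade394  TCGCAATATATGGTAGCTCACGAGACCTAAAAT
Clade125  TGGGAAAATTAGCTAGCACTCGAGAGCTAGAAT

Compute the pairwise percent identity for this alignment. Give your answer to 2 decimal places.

Mismatches occur at site 2 (C→G), site 4 (C→G), site 7 (T→A), site 10 (A→T), site 11 (T→A), site 13 (G→C), site 18 (T→A), site 20 (A→T), site 26 (C→G), site 30 (A→G).
23 of the 33 sites match, so the percent identity is 23/33 × 100 = 69.70%.

69.70%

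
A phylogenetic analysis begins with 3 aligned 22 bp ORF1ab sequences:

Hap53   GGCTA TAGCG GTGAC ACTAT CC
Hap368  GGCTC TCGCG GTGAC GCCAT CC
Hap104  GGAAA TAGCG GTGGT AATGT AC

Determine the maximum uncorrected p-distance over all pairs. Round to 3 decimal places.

Pairwise Hamming distances:
  Hap53 vs Hap368: 4
  Hap53 vs Hap104: 7
  Hap368 vs Hap104: 11
The largest is 11 mismatches, between Hap368 and Hap104; p = 11/22 = 0.500.

0.500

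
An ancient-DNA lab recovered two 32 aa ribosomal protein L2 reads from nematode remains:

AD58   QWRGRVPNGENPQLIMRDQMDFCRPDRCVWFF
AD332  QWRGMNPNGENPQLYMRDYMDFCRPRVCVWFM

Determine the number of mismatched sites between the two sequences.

Mismatches occur at site 5 (R↔M), site 6 (V↔N), site 15 (I↔Y), site 19 (Q↔Y), site 26 (D↔R), site 27 (R↔V), site 32 (F↔M).
That gives 7 mismatches out of 32 aligned sites, so the Hamming distance is 7.

7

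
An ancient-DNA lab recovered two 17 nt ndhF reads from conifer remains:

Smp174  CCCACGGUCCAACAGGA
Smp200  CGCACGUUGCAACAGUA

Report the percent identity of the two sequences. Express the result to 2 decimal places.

Differing sites — 2:C/G; 7:G/U; 9:C/G; 16:G/U.
13 of the 17 sites match, so the percent identity is 13/17 × 100 = 76.47%.

76.47%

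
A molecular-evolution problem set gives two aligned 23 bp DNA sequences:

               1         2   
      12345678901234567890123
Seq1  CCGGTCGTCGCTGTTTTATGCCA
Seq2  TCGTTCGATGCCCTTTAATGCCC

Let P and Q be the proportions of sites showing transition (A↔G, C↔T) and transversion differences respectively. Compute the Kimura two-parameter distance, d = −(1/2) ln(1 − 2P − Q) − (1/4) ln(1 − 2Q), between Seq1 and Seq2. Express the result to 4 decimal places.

0.4679

The sequences differ at positions 1 (C/T, transition), 4 (G/T, transversion), 8 (T/A, transversion), 9 (C/T, transition), 12 (T/C, transition), 13 (G/C, transversion), 17 (T/A, transversion), 23 (A/C, transversion).
Of the 8 differences, 3 transitions and 5 transversions over 23 sites: P = 3/23 = 0.130435, Q = 5/23 = 0.217391.
d = −0.5·ln(0.521739) − 0.25·ln(0.565218) = −0.5·(-0.650588) − 0.25·(-0.570544) = 0.4679.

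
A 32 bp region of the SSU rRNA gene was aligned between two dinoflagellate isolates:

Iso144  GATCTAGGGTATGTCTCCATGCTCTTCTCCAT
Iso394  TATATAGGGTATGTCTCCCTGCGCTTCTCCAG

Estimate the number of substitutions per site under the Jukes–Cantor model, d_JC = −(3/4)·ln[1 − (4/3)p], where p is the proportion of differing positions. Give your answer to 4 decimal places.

Mismatches occur at site 1 (G→T), site 4 (C→A), site 19 (A→C), site 23 (T→G), site 32 (T→G).
p = 5/32 = 0.156250.
d = −0.75 · ln(1 − (4/3)·0.156250) = −0.75 · ln(0.791667) = −0.75 · (-0.233614) = 0.1752.

0.1752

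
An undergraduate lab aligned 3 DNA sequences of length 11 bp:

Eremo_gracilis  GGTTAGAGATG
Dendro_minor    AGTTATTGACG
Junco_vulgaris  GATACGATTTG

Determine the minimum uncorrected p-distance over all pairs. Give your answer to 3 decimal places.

Pairwise Hamming distances:
  Eremo_gracilis vs Dendro_minor: 4
  Eremo_gracilis vs Junco_vulgaris: 5
  Dendro_minor vs Junco_vulgaris: 9
The smallest is 4 mismatches, between Eremo_gracilis and Dendro_minor; p = 4/11 = 0.364.

0.364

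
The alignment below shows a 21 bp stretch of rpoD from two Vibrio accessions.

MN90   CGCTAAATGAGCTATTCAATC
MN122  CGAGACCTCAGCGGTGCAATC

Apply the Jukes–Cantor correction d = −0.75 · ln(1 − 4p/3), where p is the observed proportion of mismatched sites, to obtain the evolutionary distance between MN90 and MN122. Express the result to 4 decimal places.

Mismatches occur at site 3 (C→A), site 4 (T→G), site 6 (A→C), site 7 (A→C), site 9 (G→C), site 13 (T→G), site 14 (A→G), site 16 (T→G).
p = 8/21 = 0.380952.
d = −0.75 · ln(1 − (4/3)·0.380952) = −0.75 · ln(0.492064) = −0.75 · (-0.709146) = 0.5319.

0.5319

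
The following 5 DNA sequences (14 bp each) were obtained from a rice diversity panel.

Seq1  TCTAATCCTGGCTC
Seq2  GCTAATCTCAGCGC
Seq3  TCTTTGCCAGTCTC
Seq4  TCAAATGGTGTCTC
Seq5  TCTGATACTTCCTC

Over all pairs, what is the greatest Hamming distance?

9

Pairwise Hamming distances:
  Seq1 vs Seq2: 5
  Seq1 vs Seq3: 5
  Seq1 vs Seq4: 4
  Seq1 vs Seq5: 4
  Seq2 vs Seq3: 9
  Seq2 vs Seq4: 8
  Seq2 vs Seq5: 8
  Seq3 vs Seq4: 7
  Seq3 vs Seq5: 7
  Seq4 vs Seq5: 6
The largest is 9, between Seq2 and Seq3.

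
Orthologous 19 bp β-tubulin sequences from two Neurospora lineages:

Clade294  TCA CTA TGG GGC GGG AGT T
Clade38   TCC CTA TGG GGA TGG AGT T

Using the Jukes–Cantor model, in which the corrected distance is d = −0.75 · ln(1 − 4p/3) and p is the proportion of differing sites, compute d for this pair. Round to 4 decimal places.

0.1773

The sequences differ at positions 3 (A/C), 12 (C/A), 13 (G/T).
p = 3/19 = 0.157895.
d = −0.75 · ln(1 − (4/3)·0.157895) = −0.75 · ln(0.789473) = −0.75 · (-0.236390) = 0.1773.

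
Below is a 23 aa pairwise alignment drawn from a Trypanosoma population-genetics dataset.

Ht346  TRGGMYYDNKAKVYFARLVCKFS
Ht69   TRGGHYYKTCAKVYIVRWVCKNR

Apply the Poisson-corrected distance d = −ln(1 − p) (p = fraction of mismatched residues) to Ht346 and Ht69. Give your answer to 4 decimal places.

Differing sites — 5:M/H; 8:D/K; 9:N/T; 10:K/C; 15:F/I; 16:A/V; 18:L/W; 22:F/N; 23:S/R.
p = 9/23 = 0.391304.
d = −ln(1 − 0.391304) = −ln(0.608696) = 0.4964.

0.4964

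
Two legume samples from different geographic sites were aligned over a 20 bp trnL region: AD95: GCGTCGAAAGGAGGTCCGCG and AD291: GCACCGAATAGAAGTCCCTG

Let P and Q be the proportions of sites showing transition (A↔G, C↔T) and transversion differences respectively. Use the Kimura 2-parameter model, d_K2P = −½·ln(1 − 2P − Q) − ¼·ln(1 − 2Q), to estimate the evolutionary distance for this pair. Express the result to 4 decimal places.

0.5139

The sequences differ at positions 3 (G/A, transition), 4 (T/C, transition), 9 (A/T, transversion), 10 (G/A, transition), 13 (G/A, transition), 18 (G/C, transversion), 19 (C/T, transition).
Of the 7 differences, 5 transitions and 2 transversions over 20 sites: P = 5/20 = 0.250000, Q = 2/20 = 0.100000.
d = −0.5·ln(0.400000) − 0.25·ln(0.800000) = −0.5·(-0.916291) − 0.25·(-0.223144) = 0.5139.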